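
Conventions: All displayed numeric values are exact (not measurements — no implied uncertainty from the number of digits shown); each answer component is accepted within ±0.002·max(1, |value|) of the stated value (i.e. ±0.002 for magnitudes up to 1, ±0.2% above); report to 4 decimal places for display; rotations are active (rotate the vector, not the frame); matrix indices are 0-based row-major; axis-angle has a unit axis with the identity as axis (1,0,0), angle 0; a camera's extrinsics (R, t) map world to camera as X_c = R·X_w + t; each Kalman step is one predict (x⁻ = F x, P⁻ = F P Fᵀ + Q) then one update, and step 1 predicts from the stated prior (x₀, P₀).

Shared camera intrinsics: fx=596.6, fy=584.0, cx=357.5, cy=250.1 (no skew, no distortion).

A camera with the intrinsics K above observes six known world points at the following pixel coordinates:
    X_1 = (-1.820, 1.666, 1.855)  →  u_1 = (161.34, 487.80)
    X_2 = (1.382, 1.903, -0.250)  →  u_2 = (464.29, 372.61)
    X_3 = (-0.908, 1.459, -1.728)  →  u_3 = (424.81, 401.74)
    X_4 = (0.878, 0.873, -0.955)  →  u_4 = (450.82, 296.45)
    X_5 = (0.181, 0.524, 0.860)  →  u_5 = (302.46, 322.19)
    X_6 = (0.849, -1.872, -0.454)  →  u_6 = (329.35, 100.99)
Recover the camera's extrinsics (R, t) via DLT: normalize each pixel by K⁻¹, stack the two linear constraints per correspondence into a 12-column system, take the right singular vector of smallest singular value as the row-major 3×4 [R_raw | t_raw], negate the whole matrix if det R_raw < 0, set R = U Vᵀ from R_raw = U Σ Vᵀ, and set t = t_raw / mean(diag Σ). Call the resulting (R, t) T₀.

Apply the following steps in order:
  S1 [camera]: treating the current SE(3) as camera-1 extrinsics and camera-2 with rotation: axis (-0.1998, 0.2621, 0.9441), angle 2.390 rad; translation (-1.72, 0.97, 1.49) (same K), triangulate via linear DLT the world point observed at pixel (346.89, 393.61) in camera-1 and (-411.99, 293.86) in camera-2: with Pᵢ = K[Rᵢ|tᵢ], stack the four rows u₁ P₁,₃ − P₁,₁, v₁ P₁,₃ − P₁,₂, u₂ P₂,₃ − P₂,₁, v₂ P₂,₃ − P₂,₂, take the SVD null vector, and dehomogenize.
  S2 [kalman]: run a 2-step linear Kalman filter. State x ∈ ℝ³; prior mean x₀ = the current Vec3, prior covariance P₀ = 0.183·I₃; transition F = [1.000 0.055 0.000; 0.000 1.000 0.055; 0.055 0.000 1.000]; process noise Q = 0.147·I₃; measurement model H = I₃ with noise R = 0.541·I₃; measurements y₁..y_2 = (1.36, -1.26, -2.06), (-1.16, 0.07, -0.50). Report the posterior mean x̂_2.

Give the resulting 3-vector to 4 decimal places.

result = (-0.1541, 0.2586, -0.5881)

source (pnp_recover): camera pose = R=[0.6770 0.3843 -0.6277; -0.2408 0.9216 0.3044; 0.6955 -0.0549 0.7164], t=(-0.4800, 0.2300, 6.8299)
after S1 (triangulate): (-0.0794, 1.4796, 0.2501)
after S2 (kf_track): (-0.1541, 0.2586, -0.5881)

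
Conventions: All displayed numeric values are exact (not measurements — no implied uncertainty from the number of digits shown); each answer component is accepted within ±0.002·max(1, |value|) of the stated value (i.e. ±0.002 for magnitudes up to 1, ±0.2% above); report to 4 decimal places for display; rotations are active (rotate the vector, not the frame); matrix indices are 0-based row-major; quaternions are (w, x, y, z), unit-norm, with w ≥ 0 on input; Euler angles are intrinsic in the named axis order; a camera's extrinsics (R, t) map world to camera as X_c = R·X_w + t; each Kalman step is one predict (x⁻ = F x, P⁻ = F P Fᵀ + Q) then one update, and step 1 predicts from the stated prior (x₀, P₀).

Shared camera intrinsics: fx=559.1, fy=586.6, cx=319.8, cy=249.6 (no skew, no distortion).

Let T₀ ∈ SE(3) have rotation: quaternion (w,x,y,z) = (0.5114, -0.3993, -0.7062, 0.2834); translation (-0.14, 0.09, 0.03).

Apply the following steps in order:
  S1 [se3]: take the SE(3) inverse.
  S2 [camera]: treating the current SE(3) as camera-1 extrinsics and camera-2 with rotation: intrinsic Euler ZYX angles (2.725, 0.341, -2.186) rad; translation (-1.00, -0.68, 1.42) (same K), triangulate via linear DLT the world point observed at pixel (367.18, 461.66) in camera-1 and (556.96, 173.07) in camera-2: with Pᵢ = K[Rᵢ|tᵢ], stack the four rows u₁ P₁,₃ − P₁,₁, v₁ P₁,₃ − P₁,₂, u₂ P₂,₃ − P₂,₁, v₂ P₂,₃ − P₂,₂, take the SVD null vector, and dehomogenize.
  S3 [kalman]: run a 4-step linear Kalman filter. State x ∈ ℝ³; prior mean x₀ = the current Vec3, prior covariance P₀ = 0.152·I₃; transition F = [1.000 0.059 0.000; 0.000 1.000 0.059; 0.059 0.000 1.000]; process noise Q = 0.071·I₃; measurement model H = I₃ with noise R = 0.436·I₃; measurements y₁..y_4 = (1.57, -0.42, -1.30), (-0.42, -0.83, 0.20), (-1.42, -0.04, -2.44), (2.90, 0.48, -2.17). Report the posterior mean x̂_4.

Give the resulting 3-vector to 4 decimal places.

after S1 (invert_se3): R=[-0.1581 0.8538 0.4960; 0.2741 0.5205 -0.8087; -0.9486 0.0081 -0.3163], t=(-0.1139, 0.0158, -0.1240)
after S2 (triangulate): (-1.6876, 0.5718, -0.9862)
after S3 (kf_track): (0.3938, 0.0306, -1.5704)

result = (0.3938, 0.0306, -1.5704)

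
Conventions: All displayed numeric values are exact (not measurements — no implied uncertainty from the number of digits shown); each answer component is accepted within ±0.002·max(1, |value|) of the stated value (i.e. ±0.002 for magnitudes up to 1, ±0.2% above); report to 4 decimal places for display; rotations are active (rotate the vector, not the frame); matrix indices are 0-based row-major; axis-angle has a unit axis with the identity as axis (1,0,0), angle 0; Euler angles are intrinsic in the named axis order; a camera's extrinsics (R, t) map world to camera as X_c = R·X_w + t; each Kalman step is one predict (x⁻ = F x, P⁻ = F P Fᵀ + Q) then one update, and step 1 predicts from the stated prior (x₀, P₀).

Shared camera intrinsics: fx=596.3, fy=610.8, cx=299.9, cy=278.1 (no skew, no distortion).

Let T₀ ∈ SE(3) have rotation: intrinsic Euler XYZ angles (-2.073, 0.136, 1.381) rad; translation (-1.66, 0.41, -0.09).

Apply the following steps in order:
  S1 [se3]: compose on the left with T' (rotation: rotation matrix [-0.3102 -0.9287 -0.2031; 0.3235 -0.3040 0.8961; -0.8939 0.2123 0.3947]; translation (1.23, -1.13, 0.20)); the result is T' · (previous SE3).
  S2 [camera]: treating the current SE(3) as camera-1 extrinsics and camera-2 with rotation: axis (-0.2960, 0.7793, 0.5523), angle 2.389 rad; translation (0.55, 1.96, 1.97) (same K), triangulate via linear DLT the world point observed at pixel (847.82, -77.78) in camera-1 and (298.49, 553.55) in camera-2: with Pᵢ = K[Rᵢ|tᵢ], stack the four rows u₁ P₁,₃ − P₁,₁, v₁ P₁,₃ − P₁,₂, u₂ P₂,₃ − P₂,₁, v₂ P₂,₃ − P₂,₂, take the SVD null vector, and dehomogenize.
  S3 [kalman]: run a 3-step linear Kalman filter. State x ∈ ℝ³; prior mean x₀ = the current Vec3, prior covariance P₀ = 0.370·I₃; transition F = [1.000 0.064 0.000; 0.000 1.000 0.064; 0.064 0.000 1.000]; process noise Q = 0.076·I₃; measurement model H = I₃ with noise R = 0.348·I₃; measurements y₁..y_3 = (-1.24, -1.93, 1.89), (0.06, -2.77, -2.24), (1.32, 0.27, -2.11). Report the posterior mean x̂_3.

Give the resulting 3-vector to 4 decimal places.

result = (0.1658, -0.9382, -1.2209)

after S1 (compose_se3): R=[0.5742 0.3244 -0.7517; -0.5493 -0.5282 -0.6475; -0.6071 0.7847 -0.1251], t=(1.3825, -1.8723, 1.7355)
after S2 (triangulate): (-0.1919, 0.5349, -1.0075)
after S3 (kf_track): (0.1658, -0.9382, -1.2209)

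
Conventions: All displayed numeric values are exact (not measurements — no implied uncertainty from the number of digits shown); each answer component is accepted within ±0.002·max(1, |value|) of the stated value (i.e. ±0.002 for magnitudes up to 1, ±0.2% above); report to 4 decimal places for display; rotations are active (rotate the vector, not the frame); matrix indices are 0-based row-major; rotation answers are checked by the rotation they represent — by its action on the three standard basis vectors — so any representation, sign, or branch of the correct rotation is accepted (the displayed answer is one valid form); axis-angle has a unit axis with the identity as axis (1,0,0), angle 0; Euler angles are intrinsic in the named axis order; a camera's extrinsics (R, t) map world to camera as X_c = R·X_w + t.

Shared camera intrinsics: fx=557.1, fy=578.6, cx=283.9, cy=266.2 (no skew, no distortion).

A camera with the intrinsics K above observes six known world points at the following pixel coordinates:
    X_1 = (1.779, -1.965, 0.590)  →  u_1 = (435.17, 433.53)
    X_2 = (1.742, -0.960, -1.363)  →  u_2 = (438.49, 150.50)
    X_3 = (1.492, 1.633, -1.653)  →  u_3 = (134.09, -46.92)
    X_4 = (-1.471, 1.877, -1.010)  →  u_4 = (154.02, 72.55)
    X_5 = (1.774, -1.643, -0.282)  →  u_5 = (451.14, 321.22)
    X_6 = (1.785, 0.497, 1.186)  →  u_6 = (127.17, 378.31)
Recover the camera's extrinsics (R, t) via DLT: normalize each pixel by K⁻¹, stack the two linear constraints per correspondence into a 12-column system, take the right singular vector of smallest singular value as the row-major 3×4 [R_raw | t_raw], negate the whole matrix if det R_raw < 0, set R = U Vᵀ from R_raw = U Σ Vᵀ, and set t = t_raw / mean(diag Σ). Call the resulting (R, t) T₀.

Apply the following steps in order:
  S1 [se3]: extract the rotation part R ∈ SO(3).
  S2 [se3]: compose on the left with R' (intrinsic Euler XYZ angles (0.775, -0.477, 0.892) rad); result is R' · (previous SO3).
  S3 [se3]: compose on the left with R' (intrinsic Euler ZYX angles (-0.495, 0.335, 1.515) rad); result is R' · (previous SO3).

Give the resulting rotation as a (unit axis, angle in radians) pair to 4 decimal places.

rotation (axis_angle) = ((-0.5834, -0.7998, 0.1409), 0.8843)

source (pnp_recover): camera pose = R=[0.0205 -0.9076 -0.4193; 0.2147 -0.4056 0.8885; -0.9765 -0.1082 0.1866], t=(-0.3302, -0.3803, 5.9898)
after S1 (rot_of_se3): [0.0205 -0.9076 -0.4193; 0.2147 -0.4056 0.8885; -0.9765 -0.1082 0.1866]
after S2 (compose_so3): [0.3113 -0.1761 -0.9339; 0.7642 -0.5377 0.3561; -0.5649 -0.8245 -0.0328]
after S3 (compose_so3): [0.7585 0.0619 -0.6488; 0.2799 0.8681 0.4100; 0.5886 -0.4926 0.6411]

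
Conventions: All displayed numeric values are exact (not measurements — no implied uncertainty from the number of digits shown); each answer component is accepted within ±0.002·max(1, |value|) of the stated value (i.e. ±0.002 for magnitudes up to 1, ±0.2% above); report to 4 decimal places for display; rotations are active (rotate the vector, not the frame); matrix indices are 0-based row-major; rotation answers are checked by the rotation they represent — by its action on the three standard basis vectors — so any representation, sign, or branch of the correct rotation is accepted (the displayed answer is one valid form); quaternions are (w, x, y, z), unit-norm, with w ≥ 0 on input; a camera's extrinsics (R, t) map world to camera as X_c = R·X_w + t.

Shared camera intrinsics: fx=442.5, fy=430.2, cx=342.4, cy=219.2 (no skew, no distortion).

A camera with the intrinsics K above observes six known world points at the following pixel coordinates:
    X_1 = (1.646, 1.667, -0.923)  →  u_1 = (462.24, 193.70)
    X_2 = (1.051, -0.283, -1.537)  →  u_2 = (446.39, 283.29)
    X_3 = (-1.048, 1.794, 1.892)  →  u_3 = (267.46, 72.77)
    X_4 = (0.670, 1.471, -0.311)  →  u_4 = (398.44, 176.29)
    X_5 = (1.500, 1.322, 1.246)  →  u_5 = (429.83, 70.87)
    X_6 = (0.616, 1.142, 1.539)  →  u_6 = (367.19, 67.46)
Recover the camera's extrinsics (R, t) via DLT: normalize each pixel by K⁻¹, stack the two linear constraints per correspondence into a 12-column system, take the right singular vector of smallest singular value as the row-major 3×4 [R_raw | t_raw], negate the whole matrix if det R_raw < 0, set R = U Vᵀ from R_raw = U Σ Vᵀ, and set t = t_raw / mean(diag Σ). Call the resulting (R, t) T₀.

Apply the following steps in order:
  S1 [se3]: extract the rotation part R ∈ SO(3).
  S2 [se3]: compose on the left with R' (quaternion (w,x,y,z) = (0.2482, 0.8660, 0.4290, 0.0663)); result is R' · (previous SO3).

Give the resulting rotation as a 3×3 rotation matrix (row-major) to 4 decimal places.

source (pnp_recover): camera pose = R=[0.9588 0.1119 -0.2610; -0.2093 -0.3425 -0.9159; -0.1919 0.9328 -0.3049], t=(0.0501, -0.3799, 6.0704)
after S1 (rot_of_se3): [0.9588 0.1119 -0.2610; -0.2093 -0.3425 -0.9159; -0.1919 0.9328 -0.3049]
after S2 (compose_so3): [0.3859 0.1323 -0.9130; 0.9221 -0.0869 0.3772; -0.0294 -0.9874 -0.1555]

rotation (matrix) = ((0.3859, 0.1323, -0.9130), (0.9221, -0.0869, 0.3772), (-0.0294, -0.9874, -0.1555))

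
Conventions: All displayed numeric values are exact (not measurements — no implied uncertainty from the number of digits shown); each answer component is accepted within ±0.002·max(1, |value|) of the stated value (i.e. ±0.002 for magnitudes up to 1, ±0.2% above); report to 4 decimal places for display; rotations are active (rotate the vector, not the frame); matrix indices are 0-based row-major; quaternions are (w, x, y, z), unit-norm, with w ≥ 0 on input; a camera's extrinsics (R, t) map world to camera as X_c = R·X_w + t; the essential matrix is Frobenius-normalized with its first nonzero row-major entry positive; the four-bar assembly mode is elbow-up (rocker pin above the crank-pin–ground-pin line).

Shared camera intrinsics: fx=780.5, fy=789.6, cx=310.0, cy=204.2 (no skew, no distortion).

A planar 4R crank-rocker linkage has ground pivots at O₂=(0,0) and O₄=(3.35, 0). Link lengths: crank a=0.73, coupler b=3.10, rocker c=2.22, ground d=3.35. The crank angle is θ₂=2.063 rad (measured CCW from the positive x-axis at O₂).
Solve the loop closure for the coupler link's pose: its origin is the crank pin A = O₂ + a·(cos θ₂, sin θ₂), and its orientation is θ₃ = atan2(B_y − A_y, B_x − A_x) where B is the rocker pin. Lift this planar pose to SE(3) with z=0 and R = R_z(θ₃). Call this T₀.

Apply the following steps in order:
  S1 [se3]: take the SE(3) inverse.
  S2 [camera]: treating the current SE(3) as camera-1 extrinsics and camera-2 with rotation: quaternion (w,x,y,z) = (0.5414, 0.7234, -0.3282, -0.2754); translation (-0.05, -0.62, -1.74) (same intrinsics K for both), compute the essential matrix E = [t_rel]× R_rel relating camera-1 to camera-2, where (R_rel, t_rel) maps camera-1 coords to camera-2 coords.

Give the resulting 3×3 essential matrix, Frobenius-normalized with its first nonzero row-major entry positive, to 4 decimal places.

source (fourbar_fk): coupler pose = R=[0.8958 -0.4445 0.0000; 0.4445 0.8958 0.0000; 0.0000 0.0000 1.0000], t=(-0.3450, 0.6433, 0.0000)
after S1 (invert_se3): R=[0.8958 0.4445 0.0000; -0.4445 0.8958 0.0000; 0.0000 0.0000 1.0000], t=(0.0231, -0.7296, 0.0000)
after S2 (essential): [0.5874 0.1349 0.3019; 0.2185 -0.4603 -0.4099; -0.2982 0.1537 0.0740]

matrix = [0.5874 0.1349 0.3019; 0.2185 -0.4603 -0.4099; -0.2982 0.1537 0.0740]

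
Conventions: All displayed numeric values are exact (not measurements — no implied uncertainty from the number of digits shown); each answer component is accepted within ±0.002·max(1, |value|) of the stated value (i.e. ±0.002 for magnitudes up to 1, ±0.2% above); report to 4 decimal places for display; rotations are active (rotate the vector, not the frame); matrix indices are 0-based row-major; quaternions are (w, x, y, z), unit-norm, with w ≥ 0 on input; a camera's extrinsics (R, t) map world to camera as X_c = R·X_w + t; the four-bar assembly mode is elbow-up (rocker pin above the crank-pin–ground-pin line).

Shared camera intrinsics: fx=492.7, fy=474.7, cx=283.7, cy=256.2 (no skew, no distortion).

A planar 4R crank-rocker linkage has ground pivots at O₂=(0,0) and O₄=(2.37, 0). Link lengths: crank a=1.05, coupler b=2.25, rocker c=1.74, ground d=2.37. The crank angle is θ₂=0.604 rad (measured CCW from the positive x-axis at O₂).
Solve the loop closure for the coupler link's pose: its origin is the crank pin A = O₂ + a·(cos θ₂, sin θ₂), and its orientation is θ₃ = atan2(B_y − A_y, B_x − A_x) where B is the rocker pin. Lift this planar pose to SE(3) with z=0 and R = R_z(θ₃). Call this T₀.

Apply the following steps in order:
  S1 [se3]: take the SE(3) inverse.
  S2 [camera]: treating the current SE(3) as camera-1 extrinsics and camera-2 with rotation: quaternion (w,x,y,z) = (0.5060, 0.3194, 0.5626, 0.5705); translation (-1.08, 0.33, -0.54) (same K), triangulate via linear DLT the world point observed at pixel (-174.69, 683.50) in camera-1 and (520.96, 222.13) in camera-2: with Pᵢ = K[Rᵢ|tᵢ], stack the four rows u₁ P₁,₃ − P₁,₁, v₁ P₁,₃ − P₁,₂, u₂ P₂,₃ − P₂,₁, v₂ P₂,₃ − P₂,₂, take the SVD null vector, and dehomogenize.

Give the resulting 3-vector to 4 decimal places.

source (fourbar_fk): coupler pose = R=[0.8774 -0.4797 0.0000; 0.4797 0.8774 0.0000; 0.0000 0.0000 1.0000], t=(0.8642, 0.5963, 0.0000)
after S1 (invert_se3): R=[0.8774 0.4797 0.0000; -0.4797 0.8774 0.0000; 0.0000 0.0000 1.0000], t=(-1.0444, -0.1086, 0.0000)
after S2 (triangulate): (-1.1679, 1.1555, 1.6281)

result = (-1.1679, 1.1555, 1.6281)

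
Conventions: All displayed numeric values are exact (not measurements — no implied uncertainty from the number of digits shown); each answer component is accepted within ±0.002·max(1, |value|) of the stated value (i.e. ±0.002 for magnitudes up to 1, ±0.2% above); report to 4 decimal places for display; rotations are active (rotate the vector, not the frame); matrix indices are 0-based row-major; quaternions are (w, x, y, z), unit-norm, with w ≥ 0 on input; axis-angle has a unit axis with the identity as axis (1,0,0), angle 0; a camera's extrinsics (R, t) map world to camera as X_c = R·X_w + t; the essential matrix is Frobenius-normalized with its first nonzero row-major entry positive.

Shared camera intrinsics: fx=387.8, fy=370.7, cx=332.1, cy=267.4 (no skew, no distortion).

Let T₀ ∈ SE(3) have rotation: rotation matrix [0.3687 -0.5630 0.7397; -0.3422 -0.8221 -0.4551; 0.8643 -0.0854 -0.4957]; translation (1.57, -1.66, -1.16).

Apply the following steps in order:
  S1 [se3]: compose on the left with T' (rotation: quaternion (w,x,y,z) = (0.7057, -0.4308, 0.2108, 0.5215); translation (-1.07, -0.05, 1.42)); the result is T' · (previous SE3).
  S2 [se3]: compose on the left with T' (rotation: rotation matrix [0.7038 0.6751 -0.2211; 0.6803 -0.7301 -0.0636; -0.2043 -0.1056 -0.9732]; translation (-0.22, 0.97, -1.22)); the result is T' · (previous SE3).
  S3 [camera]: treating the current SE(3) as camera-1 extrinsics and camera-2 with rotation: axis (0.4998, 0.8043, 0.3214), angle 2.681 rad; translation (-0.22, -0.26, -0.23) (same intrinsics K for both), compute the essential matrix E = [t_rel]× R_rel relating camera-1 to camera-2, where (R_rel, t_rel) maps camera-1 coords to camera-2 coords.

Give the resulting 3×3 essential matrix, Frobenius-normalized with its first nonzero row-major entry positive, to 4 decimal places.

after S1 (compose_se3): R=[0.3182 0.5606 0.7645; 0.8909 -0.4526 -0.0389; 0.3242 0.6935 -0.6435], t=(1.2059, -0.2809, 0.2655)
after S2 (compose_se3): R=[0.7537 -0.0643 0.6540; -0.4546 0.6677 0.5895; -0.4746 -0.7416 0.4741], t=(0.3805, 1.9786, -1.6951)
after S3 (essential): [0.4969 -0.0416 0.0750; -0.2976 -0.3309 -0.4346; -0.3893 0.3510 0.2900]

matrix = [0.4969 -0.0416 0.0750; -0.2976 -0.3309 -0.4346; -0.3893 0.3510 0.2900]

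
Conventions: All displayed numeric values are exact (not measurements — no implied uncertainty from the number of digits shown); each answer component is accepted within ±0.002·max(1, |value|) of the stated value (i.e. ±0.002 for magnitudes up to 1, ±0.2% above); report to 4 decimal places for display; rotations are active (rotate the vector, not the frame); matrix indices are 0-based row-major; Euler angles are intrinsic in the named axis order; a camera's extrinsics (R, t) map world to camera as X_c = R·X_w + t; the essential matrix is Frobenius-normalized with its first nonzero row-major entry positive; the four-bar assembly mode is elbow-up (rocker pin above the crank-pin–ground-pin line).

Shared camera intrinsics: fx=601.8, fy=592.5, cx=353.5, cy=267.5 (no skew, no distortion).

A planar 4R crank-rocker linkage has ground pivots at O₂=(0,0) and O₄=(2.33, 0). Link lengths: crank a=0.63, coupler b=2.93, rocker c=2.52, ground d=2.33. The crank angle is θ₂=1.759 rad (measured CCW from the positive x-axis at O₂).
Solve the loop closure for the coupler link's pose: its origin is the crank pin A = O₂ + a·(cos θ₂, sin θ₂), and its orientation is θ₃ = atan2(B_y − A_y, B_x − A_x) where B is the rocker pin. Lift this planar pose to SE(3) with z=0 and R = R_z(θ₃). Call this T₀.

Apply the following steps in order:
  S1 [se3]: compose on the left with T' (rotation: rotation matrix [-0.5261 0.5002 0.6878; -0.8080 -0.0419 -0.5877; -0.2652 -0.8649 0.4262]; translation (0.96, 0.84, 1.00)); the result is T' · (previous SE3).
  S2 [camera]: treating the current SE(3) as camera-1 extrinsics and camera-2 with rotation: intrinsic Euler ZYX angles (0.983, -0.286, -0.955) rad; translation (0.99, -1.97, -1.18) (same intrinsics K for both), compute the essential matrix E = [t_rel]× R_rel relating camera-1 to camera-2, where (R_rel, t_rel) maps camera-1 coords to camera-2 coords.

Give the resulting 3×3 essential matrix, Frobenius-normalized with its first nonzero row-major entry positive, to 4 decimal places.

matrix = [0.1250 0.3566 -0.2245; 0.1700 0.4978 -0.1862; -0.0680 -0.2765 -0.6437]

source (fourbar_fk): coupler pose = R=[0.7635 -0.6458 0.0000; 0.6458 0.7635 0.0000; 0.0000 0.0000 1.0000], t=(-0.1179, 0.6189, 0.0000)
after S1 (compose_se3): R=[-0.0786 0.7217 0.6877; -0.6439 0.4899 -0.5877; -0.7610 -0.4891 0.4262], t=(1.3316, 0.9093, 0.4960)
after S2 (essential): [0.1250 0.3566 -0.2245; 0.1700 0.4978 -0.1862; -0.0680 -0.2765 -0.6437]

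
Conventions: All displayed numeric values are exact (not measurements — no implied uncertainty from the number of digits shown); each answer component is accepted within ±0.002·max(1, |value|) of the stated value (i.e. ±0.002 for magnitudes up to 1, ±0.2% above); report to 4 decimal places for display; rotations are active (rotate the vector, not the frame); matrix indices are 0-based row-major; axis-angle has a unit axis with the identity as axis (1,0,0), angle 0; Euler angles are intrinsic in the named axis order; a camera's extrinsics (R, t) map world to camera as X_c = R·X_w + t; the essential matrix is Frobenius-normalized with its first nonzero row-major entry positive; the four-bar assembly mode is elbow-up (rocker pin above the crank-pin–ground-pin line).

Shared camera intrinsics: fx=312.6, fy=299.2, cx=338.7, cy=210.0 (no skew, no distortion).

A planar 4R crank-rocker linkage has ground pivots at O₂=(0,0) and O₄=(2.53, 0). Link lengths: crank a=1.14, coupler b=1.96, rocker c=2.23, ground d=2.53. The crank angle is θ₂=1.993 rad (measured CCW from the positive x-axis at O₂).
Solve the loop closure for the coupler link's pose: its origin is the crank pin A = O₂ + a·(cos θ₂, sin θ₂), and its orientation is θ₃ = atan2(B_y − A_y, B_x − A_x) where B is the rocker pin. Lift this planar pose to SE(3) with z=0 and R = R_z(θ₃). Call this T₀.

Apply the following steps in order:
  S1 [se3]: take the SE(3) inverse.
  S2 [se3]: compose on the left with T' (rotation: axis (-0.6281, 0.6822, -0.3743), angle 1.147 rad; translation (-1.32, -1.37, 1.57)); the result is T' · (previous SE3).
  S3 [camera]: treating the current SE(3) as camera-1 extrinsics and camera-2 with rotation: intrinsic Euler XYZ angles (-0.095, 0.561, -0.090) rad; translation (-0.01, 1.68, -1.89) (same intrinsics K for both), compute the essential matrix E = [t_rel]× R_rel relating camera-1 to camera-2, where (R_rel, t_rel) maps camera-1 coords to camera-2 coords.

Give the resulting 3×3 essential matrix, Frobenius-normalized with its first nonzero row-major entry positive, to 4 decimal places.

matrix = [0.2695 0.5928 0.2752; -0.1630 0.0684 -0.0239; -0.6053 0.3118 -0.0695]

source (fourbar_fk): coupler pose = R=[0.9067 -0.4218 0.0000; 0.4218 0.9067 0.0000; 0.0000 0.0000 1.0000], t=(-0.4671, 1.0399, 0.0000)
after S1 (invert_se3): R=[0.9067 0.4218 0.0000; -0.4218 0.9067 0.0000; 0.0000 0.0000 1.0000], t=(-0.0151, -1.1399, 0.0000)
after S2 (compose_se3): R=[0.5459 0.3520 0.7603; -0.8271 0.3710 0.4222; -0.1334 -0.8593 0.4937], t=(-1.4311, -2.1421, 2.4013)
after S3 (essential): [0.2695 0.5928 0.2752; -0.1630 0.0684 -0.0239; -0.6053 0.3118 -0.0695]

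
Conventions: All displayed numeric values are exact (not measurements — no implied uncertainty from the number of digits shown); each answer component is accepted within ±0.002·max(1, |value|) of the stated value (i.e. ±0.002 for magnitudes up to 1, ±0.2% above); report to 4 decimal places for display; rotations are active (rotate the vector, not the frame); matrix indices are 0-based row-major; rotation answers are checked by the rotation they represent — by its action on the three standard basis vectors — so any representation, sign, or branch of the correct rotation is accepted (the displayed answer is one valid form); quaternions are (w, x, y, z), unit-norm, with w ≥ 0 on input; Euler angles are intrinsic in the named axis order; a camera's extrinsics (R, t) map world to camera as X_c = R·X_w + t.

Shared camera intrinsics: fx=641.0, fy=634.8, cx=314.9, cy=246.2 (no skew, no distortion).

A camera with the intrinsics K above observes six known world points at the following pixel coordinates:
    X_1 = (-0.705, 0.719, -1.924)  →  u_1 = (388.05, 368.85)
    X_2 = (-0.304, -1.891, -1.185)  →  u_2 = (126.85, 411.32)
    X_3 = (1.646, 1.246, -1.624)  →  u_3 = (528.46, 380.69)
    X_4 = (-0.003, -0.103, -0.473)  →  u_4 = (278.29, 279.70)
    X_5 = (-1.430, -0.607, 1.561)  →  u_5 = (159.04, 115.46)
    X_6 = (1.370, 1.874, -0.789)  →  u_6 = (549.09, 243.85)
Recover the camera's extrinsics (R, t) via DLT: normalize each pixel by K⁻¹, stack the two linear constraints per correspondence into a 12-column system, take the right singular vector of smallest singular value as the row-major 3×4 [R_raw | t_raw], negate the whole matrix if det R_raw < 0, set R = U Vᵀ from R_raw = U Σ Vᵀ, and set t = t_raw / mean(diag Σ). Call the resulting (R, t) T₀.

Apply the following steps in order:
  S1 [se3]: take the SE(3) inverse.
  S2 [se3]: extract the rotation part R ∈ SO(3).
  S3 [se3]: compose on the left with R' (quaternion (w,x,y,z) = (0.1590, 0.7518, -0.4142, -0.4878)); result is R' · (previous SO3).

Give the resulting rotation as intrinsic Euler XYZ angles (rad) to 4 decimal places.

rotation (euler_xyz) = (-0.7403, -0.1536, -1.6799)

source (pnp_recover): camera pose = R=[0.1641 0.9254 -0.3416; 0.0488 -0.3534 -0.9342; -0.9852 0.1366 -0.1031], t=(-0.4101, -0.1600, 5.9914)
after S1 (invert_se3): R=[0.1641 0.0488 -0.9852; 0.9254 -0.3534 0.1366; -0.3416 -0.9342 -0.1031], t=(5.9781, -0.4957, 0.3283)
after S2 (rot_of_se3): [0.1641 0.0488 -0.9852; 0.9254 -0.3534 0.1366; -0.3416 -0.9342 -0.1031]
after S3 (compose_so3): [-0.1076 0.9824 -0.1530; -0.7451 0.0222 0.6666; 0.6582 0.1857 0.7296]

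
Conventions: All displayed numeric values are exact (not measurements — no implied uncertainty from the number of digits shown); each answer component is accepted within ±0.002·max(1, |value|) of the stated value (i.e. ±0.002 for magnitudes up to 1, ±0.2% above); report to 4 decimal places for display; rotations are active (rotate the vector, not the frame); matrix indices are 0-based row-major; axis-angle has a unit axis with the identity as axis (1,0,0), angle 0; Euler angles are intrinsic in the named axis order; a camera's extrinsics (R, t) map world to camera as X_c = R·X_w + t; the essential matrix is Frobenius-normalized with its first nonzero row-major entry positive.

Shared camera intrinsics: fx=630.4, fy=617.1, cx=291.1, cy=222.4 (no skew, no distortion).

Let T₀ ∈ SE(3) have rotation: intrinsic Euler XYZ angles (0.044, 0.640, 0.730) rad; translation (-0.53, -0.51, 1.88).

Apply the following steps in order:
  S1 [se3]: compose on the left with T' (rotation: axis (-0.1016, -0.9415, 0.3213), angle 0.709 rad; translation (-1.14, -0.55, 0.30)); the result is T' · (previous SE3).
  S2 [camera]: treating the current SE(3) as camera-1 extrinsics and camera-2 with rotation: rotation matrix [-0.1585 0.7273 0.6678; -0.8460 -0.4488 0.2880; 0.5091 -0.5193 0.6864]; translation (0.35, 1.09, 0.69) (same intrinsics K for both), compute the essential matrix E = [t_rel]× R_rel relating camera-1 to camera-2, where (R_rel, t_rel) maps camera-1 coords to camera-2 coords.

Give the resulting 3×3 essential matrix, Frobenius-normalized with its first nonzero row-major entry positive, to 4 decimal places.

matrix = [0.1063 -0.3450 0.3265; -0.0569 -0.2439 -0.6162; 0.0965 -0.5560 0.0462]

after S1 (compose_se3): R=[0.5853 -0.8100 -0.0362; 0.8086 0.5799 0.0990; -0.0592 -0.0872 0.9944], t=(-2.6159, -1.1818, 1.5239)
after S2 (essential): [0.1063 -0.3450 0.3265; -0.0569 -0.2439 -0.6162; 0.0965 -0.5560 0.0462]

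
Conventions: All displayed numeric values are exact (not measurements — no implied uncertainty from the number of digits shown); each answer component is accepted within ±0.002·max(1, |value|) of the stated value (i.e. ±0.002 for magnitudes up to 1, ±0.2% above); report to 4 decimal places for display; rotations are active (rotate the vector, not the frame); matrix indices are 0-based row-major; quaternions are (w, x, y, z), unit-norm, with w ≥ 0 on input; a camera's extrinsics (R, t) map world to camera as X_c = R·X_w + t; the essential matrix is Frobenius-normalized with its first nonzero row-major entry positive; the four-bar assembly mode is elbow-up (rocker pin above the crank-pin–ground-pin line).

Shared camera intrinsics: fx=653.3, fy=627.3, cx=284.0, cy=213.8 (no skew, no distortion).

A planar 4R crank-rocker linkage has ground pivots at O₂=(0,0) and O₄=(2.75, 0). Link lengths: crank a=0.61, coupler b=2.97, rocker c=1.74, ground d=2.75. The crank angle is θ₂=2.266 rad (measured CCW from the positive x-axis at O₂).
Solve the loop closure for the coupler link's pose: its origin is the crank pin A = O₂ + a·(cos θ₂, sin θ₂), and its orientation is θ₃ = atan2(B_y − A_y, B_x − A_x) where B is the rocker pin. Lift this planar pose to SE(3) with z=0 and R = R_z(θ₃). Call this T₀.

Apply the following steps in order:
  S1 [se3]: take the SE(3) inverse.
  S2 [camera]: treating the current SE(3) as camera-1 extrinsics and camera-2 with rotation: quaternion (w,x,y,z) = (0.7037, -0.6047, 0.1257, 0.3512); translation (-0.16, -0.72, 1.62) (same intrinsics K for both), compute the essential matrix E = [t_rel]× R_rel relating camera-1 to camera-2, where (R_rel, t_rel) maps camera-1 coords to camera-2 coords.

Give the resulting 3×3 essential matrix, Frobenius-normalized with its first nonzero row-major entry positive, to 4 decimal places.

source (fourbar_fk): coupler pose = R=[0.9122 -0.4098 0.0000; 0.4098 0.9122 0.0000; 0.0000 0.0000 1.0000], t=(-0.3907, 0.4684, 0.0000)
after S1 (invert_se3): R=[0.9122 0.4098 0.0000; -0.4098 0.9122 0.0000; 0.0000 0.0000 1.0000], t=(0.1644, -0.5874, 0.0000)
after S2 (essential): [0.0926 0.2110 -0.6065; -0.0197 -0.6268 -0.0735; 0.0350 -0.2481 -0.3430]

matrix = [0.0926 0.2110 -0.6065; -0.0197 -0.6268 -0.0735; 0.0350 -0.2481 -0.3430]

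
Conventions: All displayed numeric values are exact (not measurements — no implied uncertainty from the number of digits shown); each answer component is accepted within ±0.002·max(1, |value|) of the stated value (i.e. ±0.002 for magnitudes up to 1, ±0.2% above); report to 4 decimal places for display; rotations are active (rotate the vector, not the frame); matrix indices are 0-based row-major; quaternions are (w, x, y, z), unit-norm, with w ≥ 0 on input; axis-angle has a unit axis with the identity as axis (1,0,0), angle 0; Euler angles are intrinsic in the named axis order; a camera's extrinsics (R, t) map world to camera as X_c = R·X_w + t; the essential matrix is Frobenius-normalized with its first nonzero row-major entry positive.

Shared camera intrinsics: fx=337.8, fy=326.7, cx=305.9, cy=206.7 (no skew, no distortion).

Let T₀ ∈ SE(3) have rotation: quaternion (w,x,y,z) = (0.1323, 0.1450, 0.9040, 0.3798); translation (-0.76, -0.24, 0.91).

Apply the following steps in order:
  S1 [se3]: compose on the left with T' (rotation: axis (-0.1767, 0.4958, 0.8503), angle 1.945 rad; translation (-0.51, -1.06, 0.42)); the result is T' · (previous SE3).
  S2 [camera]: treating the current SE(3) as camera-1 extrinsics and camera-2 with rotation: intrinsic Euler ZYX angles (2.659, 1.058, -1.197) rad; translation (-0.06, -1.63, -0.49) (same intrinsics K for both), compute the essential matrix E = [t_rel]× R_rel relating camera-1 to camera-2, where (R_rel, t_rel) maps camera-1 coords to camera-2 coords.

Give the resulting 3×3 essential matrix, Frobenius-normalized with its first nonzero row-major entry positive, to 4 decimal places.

matrix = [0.3616 0.0576 -0.6023; -0.1173 -0.2555 -0.1534; -0.2987 -0.5209 -0.1999]

after S1 (compose_se3): R=[-0.0654 -0.4763 -0.8769; -0.7264 0.6252 -0.2854; 0.6842 0.6183 -0.3869], t=(0.1873, -0.8899, 1.3937)
after S2 (essential): [0.3616 0.0576 -0.6023; -0.1173 -0.2555 -0.1534; -0.2987 -0.5209 -0.1999]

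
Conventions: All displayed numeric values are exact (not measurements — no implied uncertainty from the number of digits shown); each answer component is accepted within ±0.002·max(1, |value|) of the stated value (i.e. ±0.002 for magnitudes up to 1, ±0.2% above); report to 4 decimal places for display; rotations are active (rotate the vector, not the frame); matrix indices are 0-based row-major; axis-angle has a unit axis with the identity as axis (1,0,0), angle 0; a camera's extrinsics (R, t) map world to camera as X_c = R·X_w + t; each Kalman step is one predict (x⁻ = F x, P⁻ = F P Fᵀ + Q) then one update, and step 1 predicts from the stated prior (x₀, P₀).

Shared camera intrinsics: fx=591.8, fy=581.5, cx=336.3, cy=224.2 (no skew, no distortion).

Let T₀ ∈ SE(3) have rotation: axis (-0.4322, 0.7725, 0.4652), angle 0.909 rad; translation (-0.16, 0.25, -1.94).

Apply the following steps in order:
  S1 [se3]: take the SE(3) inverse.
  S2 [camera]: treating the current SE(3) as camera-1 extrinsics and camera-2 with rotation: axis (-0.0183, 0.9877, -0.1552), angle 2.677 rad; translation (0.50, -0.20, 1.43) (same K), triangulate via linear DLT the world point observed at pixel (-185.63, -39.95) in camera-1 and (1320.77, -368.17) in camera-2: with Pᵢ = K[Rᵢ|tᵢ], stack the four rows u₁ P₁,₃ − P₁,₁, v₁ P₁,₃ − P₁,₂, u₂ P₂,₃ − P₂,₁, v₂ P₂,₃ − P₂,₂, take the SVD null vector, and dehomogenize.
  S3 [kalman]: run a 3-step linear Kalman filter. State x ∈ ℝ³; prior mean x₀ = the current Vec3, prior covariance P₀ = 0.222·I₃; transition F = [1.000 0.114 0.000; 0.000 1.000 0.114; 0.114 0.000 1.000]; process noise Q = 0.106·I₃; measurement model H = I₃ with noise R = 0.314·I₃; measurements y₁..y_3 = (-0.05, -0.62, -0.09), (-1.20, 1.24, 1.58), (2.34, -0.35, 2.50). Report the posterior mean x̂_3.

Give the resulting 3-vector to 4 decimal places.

result = (0.8069, 0.2523, 1.6652)

after S1 (invert_se3): R=[0.6866 0.2383 -0.6869; -0.4957 0.8446 -0.2024; 0.5319 0.4795 0.6980], t=(-1.2824, -0.6832, 1.3193)
after S2 (triangulate): (0.1618, 0.0073, 1.0229)
after S3 (kf_track): (0.8069, 0.2523, 1.6652)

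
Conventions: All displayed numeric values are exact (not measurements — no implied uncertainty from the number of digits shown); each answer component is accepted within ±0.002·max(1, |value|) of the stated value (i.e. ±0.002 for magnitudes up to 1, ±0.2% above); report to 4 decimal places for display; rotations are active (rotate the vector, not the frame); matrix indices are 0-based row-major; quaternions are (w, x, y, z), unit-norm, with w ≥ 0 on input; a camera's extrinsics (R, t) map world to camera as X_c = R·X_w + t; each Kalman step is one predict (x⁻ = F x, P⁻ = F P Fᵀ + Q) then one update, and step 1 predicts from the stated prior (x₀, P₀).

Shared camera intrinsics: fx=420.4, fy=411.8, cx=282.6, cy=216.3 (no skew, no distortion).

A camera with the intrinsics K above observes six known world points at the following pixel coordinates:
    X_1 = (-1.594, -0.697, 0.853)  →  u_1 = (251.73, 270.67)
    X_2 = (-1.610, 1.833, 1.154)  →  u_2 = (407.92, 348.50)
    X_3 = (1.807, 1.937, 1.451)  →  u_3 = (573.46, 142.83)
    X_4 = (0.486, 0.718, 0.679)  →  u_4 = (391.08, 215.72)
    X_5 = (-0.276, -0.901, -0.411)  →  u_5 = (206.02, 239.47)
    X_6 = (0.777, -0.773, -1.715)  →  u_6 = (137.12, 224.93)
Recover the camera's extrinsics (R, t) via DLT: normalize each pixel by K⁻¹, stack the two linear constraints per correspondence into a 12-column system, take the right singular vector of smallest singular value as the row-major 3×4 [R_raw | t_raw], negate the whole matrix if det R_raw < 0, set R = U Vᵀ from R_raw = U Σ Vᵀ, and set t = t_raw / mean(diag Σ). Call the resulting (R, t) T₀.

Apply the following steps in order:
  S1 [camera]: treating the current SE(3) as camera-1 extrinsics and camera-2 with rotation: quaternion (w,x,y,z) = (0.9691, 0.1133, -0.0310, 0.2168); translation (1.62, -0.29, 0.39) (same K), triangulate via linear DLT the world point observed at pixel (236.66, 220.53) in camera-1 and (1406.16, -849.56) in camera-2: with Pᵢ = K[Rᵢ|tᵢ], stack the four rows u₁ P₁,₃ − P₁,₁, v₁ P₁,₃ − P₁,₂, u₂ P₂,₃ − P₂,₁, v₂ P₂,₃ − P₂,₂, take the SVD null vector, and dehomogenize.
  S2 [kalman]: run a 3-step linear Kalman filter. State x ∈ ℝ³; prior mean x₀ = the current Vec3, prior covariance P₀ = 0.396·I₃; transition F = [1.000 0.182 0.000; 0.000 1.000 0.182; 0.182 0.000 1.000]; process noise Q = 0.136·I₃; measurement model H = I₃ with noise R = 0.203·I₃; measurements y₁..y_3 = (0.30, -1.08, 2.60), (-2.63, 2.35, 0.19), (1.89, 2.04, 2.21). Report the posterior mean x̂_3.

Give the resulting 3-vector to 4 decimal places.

source (pnp_recover): camera pose = R=[0.2760 0.8457 0.4568; -0.7704 0.4788 -0.4211; -0.5748 -0.2357 0.7836], t=(0.1699, 0.3100, 4.6506)
after S1 (triangulate): (-0.5444, -0.9940, 0.4662)
after S2 (kf_track): (0.5131, 1.7858, 1.6371)

result = (0.5131, 1.7858, 1.6371)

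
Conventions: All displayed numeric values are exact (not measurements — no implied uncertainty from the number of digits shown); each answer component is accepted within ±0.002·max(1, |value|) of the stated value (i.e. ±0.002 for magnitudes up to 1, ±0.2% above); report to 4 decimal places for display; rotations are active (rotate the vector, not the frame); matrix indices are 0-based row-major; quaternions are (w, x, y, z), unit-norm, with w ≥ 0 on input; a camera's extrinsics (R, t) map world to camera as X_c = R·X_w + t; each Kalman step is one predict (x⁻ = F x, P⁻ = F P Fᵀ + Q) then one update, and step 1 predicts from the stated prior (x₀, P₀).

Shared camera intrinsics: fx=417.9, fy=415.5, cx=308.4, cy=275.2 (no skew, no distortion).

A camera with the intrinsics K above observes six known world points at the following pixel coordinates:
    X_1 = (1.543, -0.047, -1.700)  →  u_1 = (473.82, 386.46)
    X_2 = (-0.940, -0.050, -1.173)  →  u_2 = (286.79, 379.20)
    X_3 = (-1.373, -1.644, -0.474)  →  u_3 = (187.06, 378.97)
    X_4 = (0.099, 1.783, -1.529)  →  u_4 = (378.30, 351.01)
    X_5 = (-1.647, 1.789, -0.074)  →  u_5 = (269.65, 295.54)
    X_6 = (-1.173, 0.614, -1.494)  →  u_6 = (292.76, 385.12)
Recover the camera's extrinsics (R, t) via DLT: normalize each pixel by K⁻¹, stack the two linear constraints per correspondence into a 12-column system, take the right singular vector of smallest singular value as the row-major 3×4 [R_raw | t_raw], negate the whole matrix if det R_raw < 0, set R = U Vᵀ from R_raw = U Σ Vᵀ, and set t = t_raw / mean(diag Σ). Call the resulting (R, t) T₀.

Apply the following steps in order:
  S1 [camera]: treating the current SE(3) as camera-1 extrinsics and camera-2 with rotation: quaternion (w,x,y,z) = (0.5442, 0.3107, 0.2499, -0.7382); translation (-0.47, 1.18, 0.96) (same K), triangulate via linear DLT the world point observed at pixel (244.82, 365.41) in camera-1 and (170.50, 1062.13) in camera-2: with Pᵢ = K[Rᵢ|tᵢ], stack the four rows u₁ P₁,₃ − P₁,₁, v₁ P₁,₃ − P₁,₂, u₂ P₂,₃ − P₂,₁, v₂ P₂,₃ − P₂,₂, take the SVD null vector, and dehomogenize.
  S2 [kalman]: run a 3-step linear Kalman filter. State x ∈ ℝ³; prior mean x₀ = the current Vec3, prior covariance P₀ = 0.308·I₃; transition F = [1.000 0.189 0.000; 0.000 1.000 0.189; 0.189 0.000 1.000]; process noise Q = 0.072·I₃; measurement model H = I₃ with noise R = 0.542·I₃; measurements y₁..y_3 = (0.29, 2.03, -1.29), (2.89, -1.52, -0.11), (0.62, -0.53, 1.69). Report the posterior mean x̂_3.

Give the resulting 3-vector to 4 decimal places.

result = (0.7328, -0.2243, 0.1872)

source (pnp_recover): camera pose = R=[0.9205 0.2833 -0.2690; -0.2401 -0.1330 -0.9616; -0.3082 0.9498 -0.0544], t=(0.2498, 0.1597, 5.7673)
after S1 (triangulate): (-1.3143, -0.4395, -0.7536)
after S2 (kf_track): (0.7328, -0.2243, 0.1872)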